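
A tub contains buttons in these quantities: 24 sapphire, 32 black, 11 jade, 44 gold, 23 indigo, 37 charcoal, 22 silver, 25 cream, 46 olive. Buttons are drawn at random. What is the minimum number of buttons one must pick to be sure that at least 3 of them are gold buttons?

In the worst case for collecting gold buttons, every non-gold button comes out first.
There are 24 + 32 + 11 + 23 + 37 + 22 + 25 + 46 = 220 non-gold buttons altogether.
After those, each further button must be gold, so 220 + 3 = 223 draws guarantee 3 gold buttons.

223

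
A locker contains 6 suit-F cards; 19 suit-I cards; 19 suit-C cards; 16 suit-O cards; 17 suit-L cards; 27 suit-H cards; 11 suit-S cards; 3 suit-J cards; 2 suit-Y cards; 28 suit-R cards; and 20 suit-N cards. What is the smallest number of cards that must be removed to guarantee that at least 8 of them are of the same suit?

68

Put each drawn card into a box by suit. The largest draw with every box below 8 takes min(count, 7) from each suit; suits with fewer than 7 contribute all they have.
Σ min(cᵢ, 7) = 6 + 7 + 7 + 7 + 7 + 7 + 7 + 3 + 2 + 7 + 7 = 67.
Draw number 67 + 1 = 68 must push one box to 8.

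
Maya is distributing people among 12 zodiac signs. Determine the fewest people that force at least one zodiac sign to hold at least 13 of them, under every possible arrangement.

With 144 people one could put exactly 12 in each of the 12 zodiac signs, and no zodiac sign would reach 13.
One more person must land in a zodiac sign that already has 12, giving it 13.
So 12 × 12 + 1 = 145 people are required.

145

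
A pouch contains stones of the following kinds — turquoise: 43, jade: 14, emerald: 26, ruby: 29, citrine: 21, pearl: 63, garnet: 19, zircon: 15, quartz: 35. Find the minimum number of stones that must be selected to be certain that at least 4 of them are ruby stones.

240

In the worst case for collecting ruby stones, every non-ruby stone comes out first.
There are 43 + 14 + 26 + 21 + 63 + 19 + 15 + 35 = 236 non-ruby stones altogether.
After those, each further stone must be ruby, so 236 + 4 = 240 draws guarantee 4 ruby stones.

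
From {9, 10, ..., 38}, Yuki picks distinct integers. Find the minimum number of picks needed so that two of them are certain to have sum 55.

A set avoiding the sum 55 can contain at most one of each pair {x, 55−x}, plus the 8 elements whose complement lies outside the range.
The integers 9, …, 27 (19 of them) are such a set: any two sum to at least 9+10 = 19 and at most 26+27 = 53 < 55.
By pigeonhole, any 20th integer completes one of the 11 pairs, so 20 choices force a sum of 55.

20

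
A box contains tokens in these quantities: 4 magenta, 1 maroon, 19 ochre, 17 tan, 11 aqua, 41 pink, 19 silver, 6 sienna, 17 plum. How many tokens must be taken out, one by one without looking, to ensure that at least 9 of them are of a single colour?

60

An adversary could hand out at most 8 tokens per colour (magenta, maroon, sienna run out sooner): 4 + 1 + 8 + 8 + 8 + 8 + 8 + 6 + 8 = 59 tokens and still no colour has 9.
One more token lands in a colour already at 8, so 60 draws are enough and 59 are not.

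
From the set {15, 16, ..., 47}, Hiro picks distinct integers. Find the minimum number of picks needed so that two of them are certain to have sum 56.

21

Group the elements by complementary pair {x, 56−x}: {15,41}, {16,40}, {17,39}, …, giving 13 two-element pairs, the single value 28 (it cannot pair with itself since the integers are distinct), and 6 integers whose partner 56−x falls outside [15,47].
By pigeonhole, treating each of those 20 groups as a pigeonhole, one can pick one integer per group — 20 integers — with no two summing to 56.
The 21st integer lands in an occupied pair, forcing a sum of 56.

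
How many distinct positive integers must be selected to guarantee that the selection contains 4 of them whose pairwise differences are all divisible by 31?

Integers whose pairwise differences are multiples of 31 are exactly those sharing a remainder mod 31. The 31 residue classes mod 31 are the pigeonholes.
With 93 integers one could put 3 in each residue class and have no class reach 4.
The 94th integer pushes some class to 4, so 31·3 + 1 = 94.

94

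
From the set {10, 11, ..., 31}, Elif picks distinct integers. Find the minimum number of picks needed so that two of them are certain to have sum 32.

Group the elements by complementary pair {x, 32−x}: {10,22}, {11,21}, {12,20}, …, giving 6 two-element pairs, the single value 16 (it cannot pair with itself since the integers are distinct), and 9 integers whose partner 32−x falls outside [10,31].
Pigeonhole: treating each of those 16 groups as a pigeonhole, one can pick one integer per group — 16 integers — with no two summing to 32.
The 17th integer lands in an occupied pair, forcing a sum of 32.

17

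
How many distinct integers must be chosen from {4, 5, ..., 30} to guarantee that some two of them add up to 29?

17

A set avoiding the sum 29 can contain at most one of each pair {x, 29−x}, plus the 5 elements whose complement lies outside the range.
The integers 15, …, 30 (16 of them) are such a set: any two sum to at least 15+16 = 31 > 29.
By the pigeonhole principle, any 17th integer completes one of the 11 pairs, so 17 choices force a sum of 29.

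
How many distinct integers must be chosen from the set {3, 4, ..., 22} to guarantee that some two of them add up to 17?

15

Two chosen integers sum to 17 exactly when both halves of some pair {x, 17−x} with 3 ≤ x ≤ 17−x ≤ 14 are chosen — 6 such pairs.
The remaining 8 elements (those with no distinct partner in range) can never complete a 17-sum, so the worst case takes all of them and one from each pair: 8 + 6 = 14.
By the pigeonhole principle, the 15th integer has to be the second member of some pair, so 14 + 1 = 15.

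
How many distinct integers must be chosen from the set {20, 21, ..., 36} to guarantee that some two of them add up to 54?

11

A set avoiding the sum 54 can contain at most one of each pair {x, 54−x}, plus the 3 elements whose complement lies outside the range or equal to its own complement.
The integers 27, …, 36 (10 of them) are such a set: any two sum to at least 27+28 = 55 > 54.
By the pigeonhole principle, any 11th integer completes one of the 7 pairs, so 11 choices force a sum of 54.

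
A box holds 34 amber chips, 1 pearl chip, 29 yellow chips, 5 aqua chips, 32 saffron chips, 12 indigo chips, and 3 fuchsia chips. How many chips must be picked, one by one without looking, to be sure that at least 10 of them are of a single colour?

The 7 colours are the holes; the chips drawn are the pigeons.
To avoid 10 of any one colour, the worst case takes at most 9 of each colour, or every chip of a colour that has fewer than 9.
That gives 9 + 1 + 9 + 5 + 9 + 9 + 3 = 45 chips with no colour reaching 10.
The next chip forces some colour to 10, so 45 + 1 = 46.

46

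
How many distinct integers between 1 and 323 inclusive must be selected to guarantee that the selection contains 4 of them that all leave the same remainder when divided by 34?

Pigeonhole: the 34 residue classes mod 34 are the pigeonholes.
With 102 integers one could put 3 in each residue class and have no class reach 4.
The 103rd integer pushes some class to 4, so 34·3 + 1 = 103.

103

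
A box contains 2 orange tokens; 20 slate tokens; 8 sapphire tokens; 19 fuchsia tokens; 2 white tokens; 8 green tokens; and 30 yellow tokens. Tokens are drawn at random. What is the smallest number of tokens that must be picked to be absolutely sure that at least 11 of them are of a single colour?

An adversary could hand out at most 10 tokens per colour (4 colours run out sooner): 2 + 10 + 8 + 10 + 2 + 8 + 10 = 50 tokens and still no colour has 11.
By pigeonhole, one more token lands in a colour already at 10, so 51 draws are enough and 50 are not.

51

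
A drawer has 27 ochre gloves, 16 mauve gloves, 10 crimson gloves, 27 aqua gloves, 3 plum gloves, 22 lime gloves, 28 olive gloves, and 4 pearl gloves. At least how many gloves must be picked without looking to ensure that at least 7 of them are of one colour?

44

Pigeonhole: the 8 colours are the holes; the gloves drawn are the pigeons.
To avoid 7 of any one colour, the worst case takes at most 6 of each colour, or every glove of a colour that has fewer than 6.
That gives 6 + 6 + 6 + 6 + 3 + 6 + 6 + 4 = 43 gloves with no colour reaching 7.
The next glove forces some colour to 7, so 43 + 1 = 44.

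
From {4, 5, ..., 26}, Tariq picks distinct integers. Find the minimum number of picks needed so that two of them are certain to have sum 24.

Group the elements by complementary pair {x, 24−x}: {4,20}, {5,19}, {6,18}, …, giving 8 two-element pairs, the single value 12 (it cannot pair with itself since the integers are distinct), and 6 integers whose partner 24−x falls outside [4,26].
Treating each of those 15 groups as a pigeonhole, one can pick one integer per group — 15 integers — with no two summing to 24.
The 16th integer lands in an occupied pair, forcing a sum of 24.

16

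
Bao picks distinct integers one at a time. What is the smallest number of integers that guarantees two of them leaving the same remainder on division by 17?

18

The 17 residue classes mod 17 are the pigeonholes.
With 17 integers one could put 1 in each residue class and have no class reach 2.
The 18th integer pushes some class to 2, so 17·1 + 1 = 18.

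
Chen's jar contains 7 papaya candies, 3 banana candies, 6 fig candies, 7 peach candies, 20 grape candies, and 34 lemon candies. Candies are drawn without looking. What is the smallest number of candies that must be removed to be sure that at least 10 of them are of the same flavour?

42

An adversary could hand out at most 9 candies per flavour (4 flavours run out sooner): 7 + 3 + 6 + 7 + 9 + 9 = 41 candies and still no flavour has 10.
One more candy lands in a flavour already at 9, so 42 draws are enough and 41 are not.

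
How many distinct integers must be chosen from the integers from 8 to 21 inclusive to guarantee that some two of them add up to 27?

9

Group the elements by complementary pair {x, 27−x}: {8,19}, {9,18}, {10,17}, …, giving 6 two-element pairs and 2 integers whose partner 27−x falls outside [8,21].
Treating each of those 8 groups as a pigeonhole, one can pick one integer per group — 8 integers — with no two summing to 27.
The 9th integer lands in an occupied pair, forcing a sum of 27.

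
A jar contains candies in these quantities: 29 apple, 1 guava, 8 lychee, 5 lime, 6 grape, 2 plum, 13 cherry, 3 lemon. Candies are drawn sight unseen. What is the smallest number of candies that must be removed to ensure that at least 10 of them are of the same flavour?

44

An adversary could hand out at most 9 candies per flavour (6 flavours run out sooner): 9 + 1 + 8 + 5 + 6 + 2 + 9 + 3 = 43 candies and still no flavour has 10.
Pigeonhole: one more candy lands in a flavour already at 9, so 44 draws are enough and 43 are not.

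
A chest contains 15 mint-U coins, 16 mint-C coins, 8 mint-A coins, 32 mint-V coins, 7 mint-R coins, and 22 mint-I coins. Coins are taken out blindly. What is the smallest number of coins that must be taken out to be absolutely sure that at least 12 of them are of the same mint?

An adversary could hand out at most 11 coins per mint (mint-A, mint-R run out sooner): 11 + 11 + 8 + 11 + 7 + 11 = 59 coins and still no mint has 12.
One more coin lands in a mint already at 11, so 60 draws are enough and 59 are not.

60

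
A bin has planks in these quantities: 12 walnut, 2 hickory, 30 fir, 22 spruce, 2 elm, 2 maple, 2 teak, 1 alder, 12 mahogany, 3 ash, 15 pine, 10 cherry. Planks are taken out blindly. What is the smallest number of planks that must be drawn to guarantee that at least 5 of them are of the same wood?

Put each drawn plank into a box by wood. The largest draw with every box below 5 takes min(count, 4) from each wood; woods with fewer than 4 contribute all they have.
Σ min(cᵢ, 4) = 4 + 2 + 4 + 4 + 2 + 2 + 2 + 1 + 4 + 3 + 4 + 4 = 36.
Draw number 36 + 1 = 37 must push one box to 5.

37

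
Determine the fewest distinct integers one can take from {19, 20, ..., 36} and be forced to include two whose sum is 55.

10

Group the elements by complementary pair {x, 55−x}: {19,36}, {20,35}, {21,34}, …, giving 9 two-element pairs.
By the pigeonhole principle, treating each of those 9 groups as a pigeonhole, one can pick one integer per group — 9 integers — with no two summing to 55.
The 10th integer lands in an occupied pair, forcing a sum of 55.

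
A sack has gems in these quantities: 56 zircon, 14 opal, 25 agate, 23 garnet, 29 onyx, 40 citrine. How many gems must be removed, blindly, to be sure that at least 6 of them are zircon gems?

In the worst case for collecting zircon gems, every non-zircon gem comes out first.
There are 14 + 25 + 23 + 29 + 40 = 131 non-zircon gems altogether.
After those, each further gem must be zircon, so 131 + 6 = 137 draws guarantee 6 zircon gems.

137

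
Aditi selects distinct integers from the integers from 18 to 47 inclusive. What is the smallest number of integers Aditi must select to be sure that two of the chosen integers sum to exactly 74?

Two chosen integers sum to 74 exactly when both halves of some pair {x, 74−x} with 27 ≤ x ≤ 74−x ≤ 47 are chosen — 10 such pairs.
The remaining 10 elements (those with no distinct partner in range) can never complete a 74-sum, so the worst case takes all of them and one from each pair: 10 + 10 = 20.
The 21st integer has to be the second member of some pair, so 20 + 1 = 21.

21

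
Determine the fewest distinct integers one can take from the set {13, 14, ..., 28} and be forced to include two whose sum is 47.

A set avoiding the sum 47 can contain at most one of each pair {x, 47−x}, plus the 6 elements whose complement lies outside the range.
The integers 13, …, 23 (11 of them) are such a set: any two sum to at least 13+14 = 27 and at most 22+23 = 45 < 47.
By pigeonhole, any 12th integer completes one of the 5 pairs, so 12 choices force a sum of 47.

12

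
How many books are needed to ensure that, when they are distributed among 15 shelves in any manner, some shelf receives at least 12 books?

166

With 165 books one could put exactly 11 in each of the 15 shelves, and no shelf would reach 12.
By pigeonhole, one more book must land in a shelf that already has 11, giving it 12.
So 15 × 11 + 1 = 166 books are required.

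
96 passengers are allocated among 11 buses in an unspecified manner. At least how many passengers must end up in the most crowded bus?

9

The 11 buses are the holes and the 96 passengers are the pigeons.
If every bus held at most 8 passengers, the total would be at most 11 × 8 = 88, which is less than 96.
So some bus holds at least ⌈96/11⌉ = 9 passengers.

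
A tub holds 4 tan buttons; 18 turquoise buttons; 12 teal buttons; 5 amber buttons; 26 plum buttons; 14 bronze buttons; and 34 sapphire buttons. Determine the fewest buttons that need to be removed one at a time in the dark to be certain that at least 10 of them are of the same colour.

An adversary could hand out at most 9 buttons per colour (tan, amber run out sooner): 4 + 9 + 9 + 5 + 9 + 9 + 9 = 54 buttons and still no colour has 10.
Pigeonhole: one more button lands in a colour already at 9, so 55 draws are enough and 54 are not.

55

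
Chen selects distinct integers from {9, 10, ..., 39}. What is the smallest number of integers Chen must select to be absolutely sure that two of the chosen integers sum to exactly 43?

19

Two chosen integers sum to 43 exactly when both halves of some pair {x, 43−x} with 9 ≤ x ≤ 43−x ≤ 34 are chosen — 13 such pairs.
The remaining 5 elements (those with no distinct partner in range) can never complete a 43-sum, so the worst case takes all of them and one from each pair: 5 + 13 = 18.
By the pigeonhole principle, the 19th integer has to be the second member of some pair, so 18 + 1 = 19.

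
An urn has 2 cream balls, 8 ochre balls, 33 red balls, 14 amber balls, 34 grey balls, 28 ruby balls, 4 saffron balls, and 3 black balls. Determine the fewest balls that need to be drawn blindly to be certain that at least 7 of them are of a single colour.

By pigeonhole, put each drawn ball into a box by colour. The largest draw with every box below 7 takes min(count, 6) from each colour; colours with fewer than 6 contribute all they have.
Σ min(cᵢ, 6) = 2 + 6 + 6 + 6 + 6 + 6 + 4 + 3 = 39.
Draw number 39 + 1 = 40 must push one box to 7.

40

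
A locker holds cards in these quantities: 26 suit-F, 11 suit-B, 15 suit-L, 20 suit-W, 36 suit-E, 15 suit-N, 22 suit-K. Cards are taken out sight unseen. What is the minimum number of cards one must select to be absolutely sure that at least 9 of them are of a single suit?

By pigeonhole, put each drawn card into a box by suit. The largest draw with every box below 9 takes min(count, 8) from each suit.
Σ min(cᵢ, 8) = 8 + 8 + 8 + 8 + 8 + 8 + 8 = 56.
Draw number 56 + 1 = 57 must push one box to 9.

57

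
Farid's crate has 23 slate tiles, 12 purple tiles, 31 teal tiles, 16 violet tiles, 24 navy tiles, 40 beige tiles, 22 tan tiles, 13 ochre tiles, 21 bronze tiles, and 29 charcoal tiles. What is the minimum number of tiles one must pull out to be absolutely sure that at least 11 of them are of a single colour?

101

The 10 colours are the holes; the tiles drawn are the pigeons.
To avoid 11 of any one colour, the worst case takes at most 10 of each colour.
That gives 10 + 10 + 10 + 10 + 10 + 10 + 10 + 10 + 10 + 10 = 100 tiles with no colour reaching 11.
The next tile forces some colour to 11, so 100 + 1 = 101.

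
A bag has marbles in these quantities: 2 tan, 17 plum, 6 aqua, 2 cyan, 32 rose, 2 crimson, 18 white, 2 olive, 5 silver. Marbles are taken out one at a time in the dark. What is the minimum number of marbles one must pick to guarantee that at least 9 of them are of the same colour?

44

An adversary could hand out at most 8 marbles per colour (6 colours run out sooner): 2 + 8 + 6 + 2 + 8 + 2 + 8 + 2 + 5 = 43 marbles and still no colour has 9.
Pigeonhole: one more marble lands in a colour already at 8, so 44 draws are enough and 43 are not.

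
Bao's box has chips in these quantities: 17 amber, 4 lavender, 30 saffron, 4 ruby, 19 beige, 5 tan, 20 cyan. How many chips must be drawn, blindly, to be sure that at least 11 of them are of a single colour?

54

Pigeonhole: the 7 colours are the holes; the chips drawn are the pigeons.
To avoid 11 of any one colour, the worst case takes at most 10 of each colour, or every chip of a colour that has fewer than 10.
That gives 10 + 4 + 10 + 4 + 10 + 5 + 10 = 53 chips with no colour reaching 11.
The next chip forces some colour to 11, so 53 + 1 = 54.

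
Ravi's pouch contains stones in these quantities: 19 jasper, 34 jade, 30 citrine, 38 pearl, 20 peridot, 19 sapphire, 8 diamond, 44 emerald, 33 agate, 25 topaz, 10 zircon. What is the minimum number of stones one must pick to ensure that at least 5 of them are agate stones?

In the worst case for collecting agate stones, every non-agate stone comes out first.
There are 19 + 34 + 30 + 38 + 20 + 19 + 8 + 44 + 25 + 10 = 247 non-agate stones altogether.
After those, each further stone must be agate, so 247 + 5 = 252 draws guarantee 5 agate stones.

252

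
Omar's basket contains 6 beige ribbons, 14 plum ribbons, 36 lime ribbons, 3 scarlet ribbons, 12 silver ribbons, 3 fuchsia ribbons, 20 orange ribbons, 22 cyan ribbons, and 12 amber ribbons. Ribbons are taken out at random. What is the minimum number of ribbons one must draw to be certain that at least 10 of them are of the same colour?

67

Put each drawn ribbon into a box by colour. The largest draw with every box below 10 takes min(count, 9) from each colour; colours with fewer than 9 contribute all they have.
Σ min(cᵢ, 9) = 6 + 9 + 9 + 3 + 9 + 3 + 9 + 9 + 9 = 66.
Draw number 66 + 1 = 67 must push one box to 10.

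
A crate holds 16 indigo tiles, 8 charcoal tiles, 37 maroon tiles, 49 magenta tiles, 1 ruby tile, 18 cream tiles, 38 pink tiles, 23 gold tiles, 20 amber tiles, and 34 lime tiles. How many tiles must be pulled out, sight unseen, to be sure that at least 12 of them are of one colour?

98

The 10 colours are the holes; the tiles drawn are the pigeons.
To avoid 12 of any one colour, the worst case takes at most 11 of each colour, or every tile of a colour that has fewer than 11.
That gives 11 + 8 + 11 + 11 + 1 + 11 + 11 + 11 + 11 + 11 = 97 tiles with no colour reaching 12.
The next tile forces some colour to 12, so 97 + 1 = 98.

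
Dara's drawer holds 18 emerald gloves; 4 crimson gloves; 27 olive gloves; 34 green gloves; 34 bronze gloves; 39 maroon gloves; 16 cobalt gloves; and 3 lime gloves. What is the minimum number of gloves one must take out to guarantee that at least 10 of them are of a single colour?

Put each drawn glove into a box by colour. The largest draw with every box below 10 takes min(count, 9) from each colour; colours with fewer than 9 contribute all they have.
Σ min(cᵢ, 9) = 9 + 4 + 9 + 9 + 9 + 9 + 9 + 3 = 61.
Draw number 61 + 1 = 62 must push one box to 10.

62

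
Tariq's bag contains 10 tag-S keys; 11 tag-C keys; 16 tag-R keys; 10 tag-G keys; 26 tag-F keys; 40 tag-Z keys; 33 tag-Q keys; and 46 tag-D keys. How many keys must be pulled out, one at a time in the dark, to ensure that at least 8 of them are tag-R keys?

184

In the worst case for collecting tag-R keys, every non-tag-R key comes out first.
There are 10 + 11 + 10 + 26 + 40 + 33 + 46 = 176 non-tag-R keys altogether.
After those, each further key must be tag-R, so 176 + 8 = 184 draws guarantee 8 tag-R keys.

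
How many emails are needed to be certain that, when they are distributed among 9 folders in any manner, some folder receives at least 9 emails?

73

With 72 emails one could put exactly 8 in each of the 9 folders, and no folder would reach 9.
By pigeonhole, one more email must land in a folder that already has 8, giving it 9.
So 9 × 8 + 1 = 73 emails are required.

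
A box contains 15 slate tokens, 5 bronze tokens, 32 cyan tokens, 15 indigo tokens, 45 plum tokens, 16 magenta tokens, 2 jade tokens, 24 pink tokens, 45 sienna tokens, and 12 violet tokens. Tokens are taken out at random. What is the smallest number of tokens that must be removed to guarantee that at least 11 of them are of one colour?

88

By the pigeonhole principle, put each drawn token into a box by colour. The largest draw with every box below 11 takes min(count, 10) from each colour; colours with fewer than 10 contribute all they have.
Σ min(cᵢ, 10) = 10 + 5 + 10 + 10 + 10 + 10 + 2 + 10 + 10 + 10 = 87.
Draw number 87 + 1 = 88 must push one box to 11.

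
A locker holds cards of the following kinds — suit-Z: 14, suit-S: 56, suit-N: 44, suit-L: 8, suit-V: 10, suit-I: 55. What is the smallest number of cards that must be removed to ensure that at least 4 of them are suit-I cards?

136

In the worst case for collecting suit-I cards, every non-suit-I card comes out first.
There are 14 + 56 + 44 + 8 + 10 = 132 non-suit-I cards altogether.
After those, each further card must be suit-I, so 132 + 4 = 136 draws guarantee 4 suit-I cards.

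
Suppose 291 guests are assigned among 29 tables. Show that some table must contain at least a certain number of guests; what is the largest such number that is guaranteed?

The 29 tables are the holes and the 291 guests are the pigeons.
If every table held at most 10 guests, the total would be at most 29 × 10 = 290, which is less than 291.
So some table holds at least ⌈291/29⌉ = 11 guests.

11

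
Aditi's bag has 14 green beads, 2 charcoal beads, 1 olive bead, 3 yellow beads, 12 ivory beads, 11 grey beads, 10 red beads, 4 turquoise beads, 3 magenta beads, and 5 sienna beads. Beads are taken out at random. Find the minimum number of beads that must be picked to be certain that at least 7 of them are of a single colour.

An adversary could hand out at most 6 beads per colour (6 colours run out sooner): 6 + 2 + 1 + 3 + 6 + 6 + 6 + 4 + 3 + 5 = 42 beads and still no colour has 7.
By pigeonhole, one more bead lands in a colour already at 6, so 43 draws are enough and 42 are not.

43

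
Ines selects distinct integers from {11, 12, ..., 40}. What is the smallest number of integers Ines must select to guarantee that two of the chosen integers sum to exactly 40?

A set avoiding the sum 40 can contain at most one of each pair {x, 40−x}, plus the 12 elements whose complement lies outside the range or equal to its own complement.
The integers 20, …, 40 (21 of them) are such a set: any two sum to at least 20+21 = 41 > 40.
By pigeonhole, any 22nd integer completes one of the 9 pairs, so 22 choices force a sum of 40.

22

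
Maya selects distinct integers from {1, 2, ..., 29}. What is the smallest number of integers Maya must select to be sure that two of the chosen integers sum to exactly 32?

A set avoiding the sum 32 can contain at most one of each pair {x, 32−x}, plus the 3 elements whose complement lies outside the range or equal to its own complement.
The integers 1, …, 16 (16 of them) are such a set: any two sum to at least 1+2 = 3 and at most 15+16 = 31 < 32.
Any 17th integer completes one of the 13 pairs, so 17 choices force a sum of 32.

17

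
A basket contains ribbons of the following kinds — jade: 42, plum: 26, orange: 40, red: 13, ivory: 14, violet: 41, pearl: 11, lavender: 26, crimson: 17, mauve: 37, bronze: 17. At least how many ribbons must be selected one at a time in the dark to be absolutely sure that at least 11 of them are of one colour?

111

An adversary could hand out at most 10 ribbons per colour: 10 + 10 + 10 + 10 + 10 + 10 + 10 + 10 + 10 + 10 + 10 = 110 ribbons and still no colour has 11.
By pigeonhole, one more ribbon lands in a colour already at 10, so 111 draws are enough and 110 are not.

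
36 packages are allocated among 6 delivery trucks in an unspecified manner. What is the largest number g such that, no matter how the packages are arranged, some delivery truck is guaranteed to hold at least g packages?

By pigeonhole, the 6 delivery trucks are the holes and the 36 packages are the pigeons.
If every delivery truck held at most 5 packages, the total would be at most 6 × 5 = 30, which is less than 36.
So some delivery truck holds at least ⌈36/6⌉ = 6 packages.

6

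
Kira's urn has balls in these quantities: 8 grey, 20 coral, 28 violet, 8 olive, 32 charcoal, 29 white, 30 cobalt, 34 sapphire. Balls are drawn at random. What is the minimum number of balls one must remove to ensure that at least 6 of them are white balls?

In the worst case for collecting white balls, every non-white ball comes out first.
There are 8 + 20 + 28 + 8 + 32 + 30 + 34 = 160 non-white balls altogether.
After those, each further ball must be white, so 160 + 6 = 166 draws guarantee 6 white balls.

166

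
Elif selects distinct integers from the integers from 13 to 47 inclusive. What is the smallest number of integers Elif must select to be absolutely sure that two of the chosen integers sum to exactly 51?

23

Group the elements by complementary pair {x, 51−x}: {13,38}, {14,37}, {15,36}, …, giving 13 two-element pairs and 9 integers whose partner 51−x falls outside [13,47].
Treating each of those 22 groups as a pigeonhole, one can pick one integer per group — 22 integers — with no two summing to 51.
The 23rd integer lands in an occupied pair, forcing a sum of 51.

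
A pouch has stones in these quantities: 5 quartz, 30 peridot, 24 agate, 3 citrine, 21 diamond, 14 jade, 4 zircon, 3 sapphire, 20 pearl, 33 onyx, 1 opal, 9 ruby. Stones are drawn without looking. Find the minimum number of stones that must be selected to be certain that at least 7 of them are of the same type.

An adversary could hand out at most 6 stones per type (5 types run out sooner): 5 + 6 + 6 + 3 + 6 + 6 + 4 + 3 + 6 + 6 + 1 + 6 = 58 stones and still no type has 7.
By pigeonhole, one more stone lands in a type already at 6, so 59 draws are enough and 58 are not.

59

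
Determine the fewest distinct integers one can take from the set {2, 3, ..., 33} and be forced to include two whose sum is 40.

Two chosen integers sum to 40 exactly when both halves of some pair {x, 40−x} with 7 ≤ x ≤ 40−x ≤ 33 are chosen — 13 such pairs.
The remaining 6 elements (those with no distinct partner in range) can never complete a 40-sum, so the worst case takes all of them and one from each pair: 6 + 13 = 19.
Pigeonhole: the 20th integer has to be the second member of some pair, so 19 + 1 = 20.

20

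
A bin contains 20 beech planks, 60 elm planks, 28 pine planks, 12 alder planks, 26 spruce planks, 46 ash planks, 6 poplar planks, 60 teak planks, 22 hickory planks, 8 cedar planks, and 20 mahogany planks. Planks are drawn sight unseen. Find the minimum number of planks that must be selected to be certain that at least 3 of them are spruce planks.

285

In the worst case for collecting spruce planks, every non-spruce plank comes out first.
There are 20 + 60 + 28 + 12 + 46 + 6 + 60 + 22 + 8 + 20 = 282 non-spruce planks altogether.
After those, each further plank must be spruce, so 282 + 3 = 285 draws guarantee 3 spruce planks.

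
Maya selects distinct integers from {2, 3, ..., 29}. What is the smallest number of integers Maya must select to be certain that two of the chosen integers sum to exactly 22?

Two chosen integers sum to 22 exactly when both halves of some pair {x, 22−x} with 2 ≤ x ≤ 22−x ≤ 20 are chosen — 9 such pairs.
The remaining 10 elements (those with no distinct partner in range) can never complete a 22-sum, so the worst case takes all of them and one from each pair: 10 + 9 = 19.
The 20th integer has to be the second member of some pair, so 19 + 1 = 20.

20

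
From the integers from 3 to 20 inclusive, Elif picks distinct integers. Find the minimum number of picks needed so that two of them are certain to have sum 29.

Two chosen integers sum to 29 exactly when both halves of some pair {x, 29−x} with 9 ≤ x ≤ 29−x ≤ 20 are chosen — 6 such pairs.
The remaining 6 elements (those with no distinct partner in range) can never complete a 29-sum, so the worst case takes all of them and one from each pair: 6 + 6 = 12.
By pigeonhole, the 13th integer has to be the second member of some pair, so 12 + 1 = 13.

13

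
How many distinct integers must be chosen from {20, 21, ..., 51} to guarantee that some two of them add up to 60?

A set avoiding the sum 60 can contain at most one of each pair {x, 60−x}, plus the 12 elements whose complement lies outside the range or equal to its own complement.
The integers 30, …, 51 (22 of them) are such a set: any two sum to at least 30+31 = 61 > 60.
By the pigeonhole principle, any 23rd integer completes one of the 10 pairs, so 23 choices force a sum of 60.

23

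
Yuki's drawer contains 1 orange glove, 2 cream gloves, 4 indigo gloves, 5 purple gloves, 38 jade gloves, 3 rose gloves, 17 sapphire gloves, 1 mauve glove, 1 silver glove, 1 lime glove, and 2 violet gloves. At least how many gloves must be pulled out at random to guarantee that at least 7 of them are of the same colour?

33

By the pigeonhole principle, put each drawn glove into a box by colour. The largest draw with every box below 7 takes min(count, 6) from each colour; colours with fewer than 6 contribute all they have.
Σ min(cᵢ, 6) = 1 + 2 + 4 + 5 + 6 + 3 + 6 + 1 + 1 + 1 + 2 = 32.
Draw number 32 + 1 = 33 must push one box to 7.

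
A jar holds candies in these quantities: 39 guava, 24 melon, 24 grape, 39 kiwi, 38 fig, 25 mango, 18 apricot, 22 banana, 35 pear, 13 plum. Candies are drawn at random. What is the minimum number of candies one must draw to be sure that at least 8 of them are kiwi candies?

In the worst case for collecting kiwi candies, every non-kiwi candy comes out first.
There are 39 + 24 + 24 + 38 + 25 + 18 + 22 + 35 + 13 = 238 non-kiwi candies altogether.
After those, each further candy must be kiwi, so 238 + 8 = 246 draws guarantee 8 kiwi candies.

246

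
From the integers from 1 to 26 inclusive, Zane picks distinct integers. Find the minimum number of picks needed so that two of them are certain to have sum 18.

Two chosen integers sum to 18 exactly when both halves of some pair {x, 18−x} with 1 ≤ x ≤ 18−x ≤ 17 are chosen — 8 such pairs.
The remaining 10 elements (those with no distinct partner in range) can never complete a 18-sum, so the worst case takes all of them and one from each pair: 10 + 8 = 18.
By pigeonhole, the 19th integer has to be the second member of some pair, so 18 + 1 = 19.

19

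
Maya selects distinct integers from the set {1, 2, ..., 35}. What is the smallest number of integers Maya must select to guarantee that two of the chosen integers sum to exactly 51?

A set avoiding the sum 51 can contain at most one of each pair {x, 51−x}, plus the 15 elements whose complement lies outside the range.
The integers 1, …, 25 (25 of them) are such a set: any two sum to at least 1+2 = 3 and at most 24+25 = 49 < 51.
Any 26th integer completes one of the 10 pairs, so 26 choices force a sum of 51.

26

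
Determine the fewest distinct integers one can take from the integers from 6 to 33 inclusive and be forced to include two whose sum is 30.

20

Two chosen integers sum to 30 exactly when both halves of some pair {x, 30−x} with 6 ≤ x ≤ 30−x ≤ 24 are chosen — 9 such pairs.
The remaining 10 elements (those with no distinct partner in range) can never complete a 30-sum, so the worst case takes all of them and one from each pair: 10 + 9 = 19.
Pigeonhole: the 20th integer has to be the second member of some pair, so 19 + 1 = 20.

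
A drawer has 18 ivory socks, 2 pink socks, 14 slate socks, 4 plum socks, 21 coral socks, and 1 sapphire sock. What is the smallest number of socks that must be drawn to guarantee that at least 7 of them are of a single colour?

26

An adversary could hand out at most 6 socks per colour (pink, plum, sapphire run out sooner): 6 + 2 + 6 + 4 + 6 + 1 = 25 socks and still no colour has 7.
One more sock lands in a colour already at 6, so 26 draws are enough and 25 are not.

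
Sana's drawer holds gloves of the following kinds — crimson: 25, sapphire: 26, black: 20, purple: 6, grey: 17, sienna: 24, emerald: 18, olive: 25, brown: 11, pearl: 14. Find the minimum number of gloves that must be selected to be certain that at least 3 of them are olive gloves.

164

In the worst case for collecting olive gloves, every non-olive glove comes out first.
There are 25 + 26 + 20 + 6 + 17 + 24 + 18 + 11 + 14 = 161 non-olive gloves altogether.
After those, each further glove must be olive, so 161 + 3 = 164 draws guarantee 3 olive gloves.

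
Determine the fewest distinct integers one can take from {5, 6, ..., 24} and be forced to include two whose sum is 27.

12

Two chosen integers sum to 27 exactly when both halves of some pair {x, 27−x} with 5 ≤ x ≤ 27−x ≤ 22 are chosen — 9 such pairs.
The remaining 2 elements (those with no distinct partner in range) can never complete a 27-sum, so the worst case takes all of them and one from each pair: 2 + 9 = 11.
The 12th integer has to be the second member of some pair, so 11 + 1 = 12.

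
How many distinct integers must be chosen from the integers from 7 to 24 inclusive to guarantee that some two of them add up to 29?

11

Group the elements by complementary pair {x, 29−x}: {7,22}, {8,21}, {9,20}, …, giving 8 two-element pairs and 2 integers whose partner 29−x falls outside [7,24].
Pigeonhole: treating each of those 10 groups as a pigeonhole, one can pick one integer per group — 10 integers — with no two summing to 29.
The 11th integer lands in an occupied pair, forcing a sum of 29.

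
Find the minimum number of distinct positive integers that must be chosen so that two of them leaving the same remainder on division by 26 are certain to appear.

27

Pigeonhole: the 26 residue classes mod 26 are the pigeonholes.
With 26 integers one could put 1 in each residue class and have no class reach 2.
The 27th integer pushes some class to 2, so 26·1 + 1 = 27.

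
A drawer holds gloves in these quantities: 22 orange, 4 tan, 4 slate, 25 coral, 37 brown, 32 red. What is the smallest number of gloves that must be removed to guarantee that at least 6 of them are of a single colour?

An adversary could hand out at most 5 gloves per colour (tan, slate run out sooner): 5 + 4 + 4 + 5 + 5 + 5 = 28 gloves and still no colour has 6.
By pigeonhole, one more glove lands in a colour already at 5, so 29 draws are enough and 28 are not.

29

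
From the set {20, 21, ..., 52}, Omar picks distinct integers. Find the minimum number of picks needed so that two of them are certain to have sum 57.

Group the elements by complementary pair {x, 57−x}: {20,37}, {21,36}, {22,35}, …, giving 9 two-element pairs and 15 integers whose partner 57−x falls outside [20,52].
Treating each of those 24 groups as a pigeonhole, one can pick one integer per group — 24 integers — with no two summing to 57.
The 25th integer lands in an occupied pair, forcing a sum of 57.

25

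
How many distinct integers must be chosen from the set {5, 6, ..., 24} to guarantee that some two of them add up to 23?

14

Group the elements by complementary pair {x, 23−x}: {5,18}, {6,17}, {7,16}, …, giving 7 two-element pairs and 6 integers whose partner 23−x falls outside [5,24].
By the pigeonhole principle, treating each of those 13 groups as a pigeonhole, one can pick one integer per group — 13 integers — with no two summing to 23.
The 14th integer lands in an occupied pair, forcing a sum of 23.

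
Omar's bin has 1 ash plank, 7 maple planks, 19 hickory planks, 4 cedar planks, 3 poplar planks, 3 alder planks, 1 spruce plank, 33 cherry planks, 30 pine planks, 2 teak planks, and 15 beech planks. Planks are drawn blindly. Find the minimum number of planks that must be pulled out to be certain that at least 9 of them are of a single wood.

54

By pigeonhole, put each drawn plank into a box by wood. The largest draw with every box below 9 takes min(count, 8) from each wood; woods with fewer than 8 contribute all they have.
Σ min(cᵢ, 8) = 1 + 7 + 8 + 4 + 3 + 3 + 1 + 8 + 8 + 2 + 8 = 53.
Draw number 53 + 1 = 54 must push one box to 9.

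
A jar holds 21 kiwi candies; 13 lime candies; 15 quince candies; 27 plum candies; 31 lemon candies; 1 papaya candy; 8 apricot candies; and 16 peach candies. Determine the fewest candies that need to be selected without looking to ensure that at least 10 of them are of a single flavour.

64

An adversary could hand out at most 9 candies per flavour (papaya, apricot run out sooner): 9 + 9 + 9 + 9 + 9 + 1 + 8 + 9 = 63 candies and still no flavour has 10.
By pigeonhole, one more candy lands in a flavour already at 9, so 64 draws are enough and 63 are not.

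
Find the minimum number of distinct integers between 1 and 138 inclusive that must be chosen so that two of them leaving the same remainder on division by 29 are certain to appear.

30

The 29 residue classes mod 29 are the pigeonholes.
With 29 integers one could put 1 in each residue class and have no class reach 2.
The 30th integer pushes some class to 2, so 29·1 + 1 = 30.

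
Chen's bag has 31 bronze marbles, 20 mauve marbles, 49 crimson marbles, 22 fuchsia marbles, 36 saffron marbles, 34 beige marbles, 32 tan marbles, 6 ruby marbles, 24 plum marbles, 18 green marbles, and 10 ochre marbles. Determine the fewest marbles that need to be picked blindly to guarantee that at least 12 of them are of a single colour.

The 11 colours are the holes; the marbles drawn are the pigeons.
To avoid 12 of any one colour, the worst case takes at most 11 of each colour, or every marble of a colour that has fewer than 11.
That gives 11 + 11 + 11 + 11 + 11 + 11 + 11 + 6 + 11 + 11 + 10 = 115 marbles with no colour reaching 12.
The next marble forces some colour to 12, so 115 + 1 = 116.

116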